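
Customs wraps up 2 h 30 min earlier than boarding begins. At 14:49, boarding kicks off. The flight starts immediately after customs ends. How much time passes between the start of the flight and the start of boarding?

Customs ends at 14:49 − 150 min = 12:19.
So the flight starts at 12:19.
From 12:19 to 14:49 is 150 minutes.

150 minutes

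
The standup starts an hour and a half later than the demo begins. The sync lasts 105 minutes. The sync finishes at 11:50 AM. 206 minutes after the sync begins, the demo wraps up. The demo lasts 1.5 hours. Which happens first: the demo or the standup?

The sync starts at 11:50 AM − 105 min = 10:05 AM.
The demo ends at 10:05 AM + 206 min = 1:31 PM.
The demo starts at 1:31 PM − 90 min = 12:01 PM.
The standup starts at 12:01 PM + 90 min = 1:31 PM.
The demo starts at 12:01 PM and the standup starts at 1:31 PM, so the demo is first.

the demo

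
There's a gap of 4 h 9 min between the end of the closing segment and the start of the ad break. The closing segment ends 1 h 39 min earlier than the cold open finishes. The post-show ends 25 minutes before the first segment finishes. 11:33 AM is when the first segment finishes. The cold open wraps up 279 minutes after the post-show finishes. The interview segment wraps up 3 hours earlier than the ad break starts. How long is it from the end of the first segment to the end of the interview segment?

3 hours 44 minutes

The post-show ends at 11:33 AM − 25 min = 11:08 AM.
The cold open ends at 11:08 AM + 279 min = 3:47 PM.
The closing segment ends at 3:47 PM − 99 min = 2:08 PM.
The ad break starts at 2:08 PM + 249 min = 6:17 PM.
The interview segment ends at 6:17 PM − 180 min = 3:17 PM.
From 11:33 AM to 3:17 PM is 3 hours 44 minutes.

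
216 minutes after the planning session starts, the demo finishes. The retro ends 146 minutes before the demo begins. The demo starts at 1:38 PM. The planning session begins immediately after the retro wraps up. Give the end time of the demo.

2:48 PM

The retro ends at 1:38 PM − 146 min = 11:12 AM.
So the planning session starts at 11:12 AM.
The demo ends at 11:12 AM + 216 min = 2:48 PM.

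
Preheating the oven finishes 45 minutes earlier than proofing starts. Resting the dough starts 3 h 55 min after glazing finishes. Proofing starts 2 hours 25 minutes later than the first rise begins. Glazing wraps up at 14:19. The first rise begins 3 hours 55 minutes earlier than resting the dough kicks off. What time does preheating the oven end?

15:59

Resting the dough starts at 14:19 + 235 min = 18:14.
The first rise starts at 18:14 − 235 min = 14:19.
Proofing starts at 14:19 + 145 min = 16:44.
Preheating the oven ends at 16:44 − 45 min = 15:59.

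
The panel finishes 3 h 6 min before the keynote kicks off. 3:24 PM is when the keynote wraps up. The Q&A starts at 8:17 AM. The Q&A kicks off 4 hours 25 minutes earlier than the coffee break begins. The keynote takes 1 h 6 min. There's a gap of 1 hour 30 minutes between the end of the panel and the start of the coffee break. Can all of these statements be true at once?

The keynote starts at 3:24 PM − 66 min = 2:18 PM.
The panel ends at 2:18 PM − 186 min = 11:12 AM.
The coffee break starts at 11:12 AM + 90 min = 12:42 PM.
The Q&A starts at 12:42 PM − 265 min = 8:17 AM.
That matches the stated 8:17 AM, so the schedule is consistent.

Yes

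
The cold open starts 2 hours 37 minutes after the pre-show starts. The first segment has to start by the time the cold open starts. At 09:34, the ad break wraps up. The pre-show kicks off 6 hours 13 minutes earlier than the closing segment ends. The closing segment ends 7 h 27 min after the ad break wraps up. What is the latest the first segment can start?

13:25

The closing segment ends at 09:34 + 447 min = 17:01.
The pre-show starts at 17:01 − 373 min = 10:48.
The cold open starts at 10:48 + 157 min = 13:25.
The first segment is bounded by the cold open, so the latest it can start is 13:25.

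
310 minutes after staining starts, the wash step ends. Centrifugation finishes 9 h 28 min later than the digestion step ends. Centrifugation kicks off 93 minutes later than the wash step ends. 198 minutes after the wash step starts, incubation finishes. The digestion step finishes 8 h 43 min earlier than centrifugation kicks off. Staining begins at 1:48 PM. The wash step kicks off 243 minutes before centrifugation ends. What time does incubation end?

The wash step ends at 1:48 PM + 310 min = 6:58 PM.
Centrifugation starts at 6:58 PM + 93 min = 8:31 PM.
The digestion step ends at 8:31 PM − 523 min = 11:48 AM.
Centrifugation ends at 11:48 AM + 568 min = 9:16 PM.
The wash step starts at 9:16 PM − 243 min = 5:13 PM.
Incubation ends at 5:13 PM + 198 min = 8:31 PM.

8:31 PM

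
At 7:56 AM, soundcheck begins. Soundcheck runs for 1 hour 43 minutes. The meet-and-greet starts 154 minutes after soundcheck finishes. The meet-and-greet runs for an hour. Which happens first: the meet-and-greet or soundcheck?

Soundcheck ends at 7:56 AM + 103 min = 9:39 AM.
The meet-and-greet starts at 9:39 AM + 154 min = 12:13 PM.
The meet-and-greet starts at 12:13 PM and soundcheck starts at 7:56 AM, so soundcheck is first.

soundcheck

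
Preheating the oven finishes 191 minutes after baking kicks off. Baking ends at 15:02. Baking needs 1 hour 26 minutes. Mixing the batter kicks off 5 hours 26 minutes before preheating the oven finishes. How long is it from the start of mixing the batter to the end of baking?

3 h 41 min

Baking starts at 15:02 − 86 min = 13:36.
Preheating the oven ends at 13:36 + 191 min = 16:47.
Mixing the batter starts at 16:47 − 326 min = 11:21.
From 11:21 to 15:02 is 3 h 41 min.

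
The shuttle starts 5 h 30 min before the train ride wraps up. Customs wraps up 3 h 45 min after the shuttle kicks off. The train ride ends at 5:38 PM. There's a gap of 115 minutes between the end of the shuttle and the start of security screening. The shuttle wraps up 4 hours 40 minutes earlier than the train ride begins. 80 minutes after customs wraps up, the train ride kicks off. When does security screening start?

2:28 PM

The shuttle starts at 5:38 PM − 330 min = 12:08 PM.
Customs ends at 12:08 PM + 225 min = 3:53 PM.
The train ride starts at 3:53 PM + 80 min = 5:13 PM.
The shuttle ends at 5:13 PM − 280 min = 12:33 PM.
Security screening starts at 12:33 PM + 115 min = 2:28 PM.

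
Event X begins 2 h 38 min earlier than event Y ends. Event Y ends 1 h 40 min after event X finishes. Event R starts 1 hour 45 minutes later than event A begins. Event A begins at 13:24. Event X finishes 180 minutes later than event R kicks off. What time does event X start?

17:11

Event R starts at 13:24 + 105 min = 15:09.
Event X ends at 15:09 + 180 min = 18:09.
Event Y ends at 18:09 + 100 min = 19:49.
Event X starts at 19:49 − 158 min = 17:11.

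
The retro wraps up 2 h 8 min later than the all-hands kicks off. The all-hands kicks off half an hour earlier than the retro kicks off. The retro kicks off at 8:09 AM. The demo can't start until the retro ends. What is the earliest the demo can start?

9:47 AM

The all-hands starts at 8:09 AM − 30 min = 7:39 AM.
The retro ends at 7:39 AM + 128 min = 9:47 AM.
The demo is bounded by the retro, so the earliest it can start is 9:47 AM.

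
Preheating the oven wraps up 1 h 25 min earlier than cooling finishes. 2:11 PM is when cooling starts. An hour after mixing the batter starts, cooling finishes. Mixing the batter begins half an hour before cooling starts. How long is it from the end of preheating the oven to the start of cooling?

Mixing the batter starts at 2:11 PM − 30 min = 1:41 PM.
Cooling ends at 1:41 PM + 60 min = 2:41 PM.
Preheating the oven ends at 2:41 PM − 85 min = 1:16 PM.
From 1:16 PM to 2:11 PM is 55 minutes.

55 minutes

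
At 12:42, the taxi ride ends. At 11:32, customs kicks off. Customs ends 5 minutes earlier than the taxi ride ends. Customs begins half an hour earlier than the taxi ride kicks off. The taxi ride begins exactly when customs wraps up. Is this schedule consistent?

No

Customs ends at 12:42 − 5 min = 12:37.
So the taxi ride starts at 12:37.
Customs starts at 12:37 − 30 min = 12:07.
But customs is also said to start at 11:32 — a 35-minute conflict.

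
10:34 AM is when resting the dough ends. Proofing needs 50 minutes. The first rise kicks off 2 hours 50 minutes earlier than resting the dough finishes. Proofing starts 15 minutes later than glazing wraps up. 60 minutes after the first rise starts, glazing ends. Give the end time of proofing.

9:49 AM

The first rise starts at 10:34 AM − 170 min = 7:44 AM.
Glazing ends at 7:44 AM + 60 min = 8:44 AM.
Proofing starts at 8:44 AM + 15 min = 8:59 AM.
Proofing ends at 8:59 AM + 50 min = 9:49 AM.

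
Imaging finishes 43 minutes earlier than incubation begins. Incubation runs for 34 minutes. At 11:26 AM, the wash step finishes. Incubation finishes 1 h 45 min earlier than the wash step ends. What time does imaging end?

Incubation ends at 11:26 AM − 105 min = 9:41 AM.
Incubation starts at 9:41 AM − 34 min = 9:07 AM.
Imaging ends at 9:07 AM − 43 min = 8:24 AM.

8:24 AM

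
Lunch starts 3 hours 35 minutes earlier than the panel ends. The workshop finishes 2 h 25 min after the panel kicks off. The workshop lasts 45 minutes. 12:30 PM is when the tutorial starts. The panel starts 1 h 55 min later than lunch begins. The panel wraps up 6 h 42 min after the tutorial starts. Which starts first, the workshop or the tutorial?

The panel ends at 12:30 PM + 402 min = 7:12 PM.
Lunch starts at 7:12 PM − 215 min = 3:37 PM.
The panel starts at 3:37 PM + 115 min = 5:32 PM.
The workshop ends at 5:32 PM + 145 min = 7:57 PM.
The workshop starts at 7:57 PM − 45 min = 7:12 PM.
The workshop starts at 7:12 PM and the tutorial starts at 12:30 PM, so the tutorial is first.

the tutorial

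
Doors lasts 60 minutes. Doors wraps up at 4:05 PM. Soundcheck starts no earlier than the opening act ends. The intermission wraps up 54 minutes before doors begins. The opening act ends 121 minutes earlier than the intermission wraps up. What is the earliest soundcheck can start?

Doors starts at 4:05 PM − 60 min = 3:05 PM.
The intermission ends at 3:05 PM − 54 min = 2:11 PM.
The opening act ends at 2:11 PM − 121 min = 12:10 PM.
Soundcheck is bounded by the opening act, so the earliest it can start is 12:10 PM.

12:10 PM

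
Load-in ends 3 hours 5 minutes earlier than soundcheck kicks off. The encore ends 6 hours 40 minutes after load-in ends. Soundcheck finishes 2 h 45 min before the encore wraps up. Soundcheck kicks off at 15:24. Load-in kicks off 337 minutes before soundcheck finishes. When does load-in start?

10:37

Load-in ends at 15:24 − 185 min = 12:19.
The encore ends at 12:19 + 400 min = 18:59.
Soundcheck ends at 18:59 − 165 min = 16:14.
Load-in starts at 16:14 − 337 min = 10:37.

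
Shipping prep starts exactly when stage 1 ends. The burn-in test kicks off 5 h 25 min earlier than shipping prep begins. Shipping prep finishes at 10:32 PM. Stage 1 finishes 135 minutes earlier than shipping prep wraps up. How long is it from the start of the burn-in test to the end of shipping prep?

7 hours 40 minutes

Stage 1 ends at 10:32 PM − 135 min = 8:17 PM.
So shipping prep starts at 8:17 PM.
The burn-in test starts at 8:17 PM − 325 min = 2:52 PM.
From 2:52 PM to 10:32 PM is 7 hours 40 minutes.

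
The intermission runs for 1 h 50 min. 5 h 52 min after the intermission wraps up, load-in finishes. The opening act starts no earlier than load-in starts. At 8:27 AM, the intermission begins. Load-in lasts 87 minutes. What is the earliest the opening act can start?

The intermission ends at 8:27 AM + 110 min = 10:17 AM.
Load-in ends at 10:17 AM + 352 min = 4:09 PM.
Load-in starts at 4:09 PM − 87 min = 2:42 PM.
The opening act is bounded by load-in, so the earliest it can start is 2:42 PM.

2:42 PM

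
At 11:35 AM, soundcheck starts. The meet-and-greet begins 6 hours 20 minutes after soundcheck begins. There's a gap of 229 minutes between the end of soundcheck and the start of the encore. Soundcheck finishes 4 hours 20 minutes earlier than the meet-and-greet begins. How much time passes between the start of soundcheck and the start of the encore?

5 h 49 min

The meet-and-greet starts at 11:35 AM + 380 min = 5:55 PM.
Soundcheck ends at 5:55 PM − 260 min = 1:35 PM.
The encore starts at 1:35 PM + 229 min = 5:24 PM.
From 11:35 AM to 5:24 PM is 5 h 49 min.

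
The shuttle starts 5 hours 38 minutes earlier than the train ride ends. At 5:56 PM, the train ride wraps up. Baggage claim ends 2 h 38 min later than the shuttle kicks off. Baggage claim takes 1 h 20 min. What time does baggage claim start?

1:36 PM

The shuttle starts at 5:56 PM − 338 min = 12:18 PM.
Baggage claim ends at 12:18 PM + 158 min = 2:56 PM.
Baggage claim starts at 2:56 PM − 80 min = 1:36 PM.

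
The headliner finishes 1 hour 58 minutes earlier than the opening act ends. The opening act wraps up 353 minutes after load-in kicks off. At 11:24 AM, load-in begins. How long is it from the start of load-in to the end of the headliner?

3 h 55 min

The opening act ends at 11:24 AM + 353 min = 5:17 PM.
The headliner ends at 5:17 PM − 118 min = 3:19 PM.
From 11:24 AM to 3:19 PM is 3 h 55 min.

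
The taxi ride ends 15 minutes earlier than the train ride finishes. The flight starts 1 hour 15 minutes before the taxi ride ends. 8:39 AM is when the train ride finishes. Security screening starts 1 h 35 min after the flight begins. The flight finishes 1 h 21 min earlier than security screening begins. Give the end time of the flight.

The taxi ride ends at 8:39 AM − 15 min = 8:24 AM.
The flight starts at 8:24 AM − 75 min = 7:09 AM.
Security screening starts at 7:09 AM + 95 min = 8:44 AM.
The flight ends at 8:44 AM − 81 min = 7:23 AM.

7:23 AM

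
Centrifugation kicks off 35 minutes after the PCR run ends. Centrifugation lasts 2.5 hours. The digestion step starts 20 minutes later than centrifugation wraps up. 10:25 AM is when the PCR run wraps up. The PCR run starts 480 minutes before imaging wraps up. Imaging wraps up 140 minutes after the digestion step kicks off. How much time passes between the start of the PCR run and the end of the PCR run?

Centrifugation starts at 10:25 AM + 35 min = 11:00 AM.
Centrifugation ends at 11:00 AM + 150 min = 1:30 PM.
The digestion step starts at 1:30 PM + 20 min = 1:50 PM.
Imaging ends at 1:50 PM + 140 min = 4:10 PM.
The PCR run starts at 4:10 PM − 480 min = 8:10 AM.
From 8:10 AM to 10:25 AM is 2 h 15 min.

2 h 15 min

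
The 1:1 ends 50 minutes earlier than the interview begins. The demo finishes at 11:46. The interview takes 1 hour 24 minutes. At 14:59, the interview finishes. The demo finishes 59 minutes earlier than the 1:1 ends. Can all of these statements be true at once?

The interview starts at 14:59 − 84 min = 13:35.
The 1:1 ends at 13:35 − 50 min = 12:45.
The demo ends at 12:45 − 59 min = 11:46.
That matches the stated 11:46, so the schedule is consistent.

Yes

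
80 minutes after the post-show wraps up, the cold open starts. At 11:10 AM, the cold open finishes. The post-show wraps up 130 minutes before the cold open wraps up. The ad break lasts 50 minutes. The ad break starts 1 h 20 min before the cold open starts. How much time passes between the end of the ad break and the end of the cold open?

The post-show ends at 11:10 AM − 130 min = 9:00 AM.
The cold open starts at 9:00 AM + 80 min = 10:20 AM.
The ad break starts at 10:20 AM − 80 min = 9:00 AM.
The ad break ends at 9:00 AM + 50 min = 9:50 AM.
From 9:50 AM to 11:10 AM is 1 hour 20 minutes.

1 hour 20 minutes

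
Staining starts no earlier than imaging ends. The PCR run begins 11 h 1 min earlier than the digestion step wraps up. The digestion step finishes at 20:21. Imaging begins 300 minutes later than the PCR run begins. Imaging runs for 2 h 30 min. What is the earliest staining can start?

The PCR run starts at 20:21 − 661 min = 09:20.
Imaging starts at 09:20 + 300 min = 14:20.
Imaging ends at 14:20 + 150 min = 16:50.
Staining is bounded by imaging, so the earliest it can start is 16:50.

16:50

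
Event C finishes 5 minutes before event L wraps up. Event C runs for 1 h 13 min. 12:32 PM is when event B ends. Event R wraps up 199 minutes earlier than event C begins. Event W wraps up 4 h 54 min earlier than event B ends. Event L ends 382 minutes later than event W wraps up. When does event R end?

9:23 AM

Event W ends at 12:32 PM − 294 min = 7:38 AM.
Event L ends at 7:38 AM + 382 min = 2:00 PM.
Event C ends at 2:00 PM − 5 min = 1:55 PM.
Event C starts at 1:55 PM − 73 min = 12:42 PM.
Event R ends at 12:42 PM − 199 min = 9:23 AM.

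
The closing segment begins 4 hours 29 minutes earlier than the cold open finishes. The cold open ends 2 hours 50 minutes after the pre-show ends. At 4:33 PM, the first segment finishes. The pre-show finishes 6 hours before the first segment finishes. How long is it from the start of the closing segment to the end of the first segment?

7 hours 39 minutes

The pre-show ends at 4:33 PM − 360 min = 10:33 AM.
The cold open ends at 10:33 AM + 170 min = 1:23 PM.
The closing segment starts at 1:23 PM − 269 min = 8:54 AM.
From 8:54 AM to 4:33 PM is 7 hours 39 minutes.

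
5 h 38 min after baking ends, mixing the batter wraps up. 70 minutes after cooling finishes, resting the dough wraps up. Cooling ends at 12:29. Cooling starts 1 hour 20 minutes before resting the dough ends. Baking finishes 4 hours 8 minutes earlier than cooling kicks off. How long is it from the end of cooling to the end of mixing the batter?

80 minutes

Resting the dough ends at 12:29 + 70 min = 13:39.
Cooling starts at 13:39 − 80 min = 12:19.
Baking ends at 12:19 − 248 min = 08:11.
Mixing the batter ends at 08:11 + 338 min = 13:49.
From 12:29 to 13:49 is 80 minutes.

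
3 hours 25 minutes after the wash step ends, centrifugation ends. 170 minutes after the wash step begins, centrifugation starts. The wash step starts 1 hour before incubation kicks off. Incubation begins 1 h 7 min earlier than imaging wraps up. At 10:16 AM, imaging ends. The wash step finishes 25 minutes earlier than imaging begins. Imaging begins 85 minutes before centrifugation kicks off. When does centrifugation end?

Incubation starts at 10:16 AM − 67 min = 9:09 AM.
The wash step starts at 9:09 AM − 60 min = 8:09 AM.
Centrifugation starts at 8:09 AM + 170 min = 10:59 AM.
Imaging starts at 10:59 AM − 85 min = 9:34 AM.
The wash step ends at 9:34 AM − 25 min = 9:09 AM.
Centrifugation ends at 9:09 AM + 205 min = 12:34 PM.

12:34 PM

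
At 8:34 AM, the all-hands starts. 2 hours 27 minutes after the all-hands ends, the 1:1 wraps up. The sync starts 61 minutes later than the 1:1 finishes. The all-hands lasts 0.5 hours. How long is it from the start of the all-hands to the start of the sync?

The all-hands ends at 8:34 AM + 30 min = 9:04 AM.
The 1:1 ends at 9:04 AM + 147 min = 11:31 AM.
The sync starts at 11:31 AM + 61 min = 12:32 PM.
From 8:34 AM to 12:32 PM is 3 hours 58 minutes.

3 hours 58 minutes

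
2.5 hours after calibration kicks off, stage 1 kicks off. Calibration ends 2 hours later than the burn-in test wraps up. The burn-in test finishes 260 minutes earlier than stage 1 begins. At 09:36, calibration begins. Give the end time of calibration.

09:46

Stage 1 starts at 09:36 + 150 min = 12:06.
The burn-in test ends at 12:06 − 260 min = 07:46.
Calibration ends at 07:46 + 120 min = 09:46.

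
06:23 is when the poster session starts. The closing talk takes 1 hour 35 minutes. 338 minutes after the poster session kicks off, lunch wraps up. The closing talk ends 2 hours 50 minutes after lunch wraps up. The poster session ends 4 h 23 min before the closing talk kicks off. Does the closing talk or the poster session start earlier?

Lunch ends at 06:23 + 338 min = 12:01.
The closing talk ends at 12:01 + 170 min = 14:51.
The closing talk starts at 14:51 − 95 min = 13:16.
The closing talk starts at 13:16 and the poster session starts at 06:23, so the poster session is first.

the poster session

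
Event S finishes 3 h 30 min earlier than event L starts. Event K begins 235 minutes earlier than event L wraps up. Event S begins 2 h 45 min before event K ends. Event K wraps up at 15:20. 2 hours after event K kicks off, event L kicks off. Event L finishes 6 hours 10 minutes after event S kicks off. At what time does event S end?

Event S starts at 15:20 − 165 min = 12:35.
Event L ends at 12:35 + 370 min = 18:45.
Event K starts at 18:45 − 235 min = 14:50.
Event L starts at 14:50 + 120 min = 16:50.
Event S ends at 16:50 − 210 min = 13:20.

13:20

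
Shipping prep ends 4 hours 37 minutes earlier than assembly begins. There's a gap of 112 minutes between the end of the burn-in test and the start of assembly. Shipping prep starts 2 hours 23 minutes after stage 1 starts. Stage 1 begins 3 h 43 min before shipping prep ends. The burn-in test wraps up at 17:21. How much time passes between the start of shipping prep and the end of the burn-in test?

Assembly starts at 17:21 + 112 min = 19:13.
Shipping prep ends at 19:13 − 277 min = 14:36.
Stage 1 starts at 14:36 − 223 min = 10:53.
Shipping prep starts at 10:53 + 143 min = 13:16.
From 13:16 to 17:21 is 4 h 5 min.

4 h 5 min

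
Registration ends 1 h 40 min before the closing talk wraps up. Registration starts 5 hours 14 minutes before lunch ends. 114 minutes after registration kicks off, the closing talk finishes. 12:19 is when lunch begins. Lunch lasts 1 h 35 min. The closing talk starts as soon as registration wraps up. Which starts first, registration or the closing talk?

Lunch ends at 12:19 + 95 min = 13:54.
Registration starts at 13:54 − 314 min = 08:40.
The closing talk ends at 08:40 + 114 min = 10:34.
Registration ends at 10:34 − 100 min = 08:54.
So the closing talk starts at 08:54.
Registration starts at 08:40 and the closing talk starts at 08:54, so registration is first.

registration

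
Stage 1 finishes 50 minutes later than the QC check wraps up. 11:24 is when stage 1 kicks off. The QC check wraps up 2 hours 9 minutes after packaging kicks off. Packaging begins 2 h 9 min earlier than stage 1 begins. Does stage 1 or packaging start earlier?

packaging

Packaging starts at 11:24 − 129 min = 09:15.
Stage 1 starts at 11:24 and packaging starts at 09:15, so packaging is first.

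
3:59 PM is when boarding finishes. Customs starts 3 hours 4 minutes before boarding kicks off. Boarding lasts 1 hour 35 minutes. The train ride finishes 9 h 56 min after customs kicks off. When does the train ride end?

9:16 PM

Boarding starts at 3:59 PM − 95 min = 2:24 PM.
Customs starts at 2:24 PM − 184 min = 11:20 AM.
The train ride ends at 11:20 AM + 596 min = 9:16 PM.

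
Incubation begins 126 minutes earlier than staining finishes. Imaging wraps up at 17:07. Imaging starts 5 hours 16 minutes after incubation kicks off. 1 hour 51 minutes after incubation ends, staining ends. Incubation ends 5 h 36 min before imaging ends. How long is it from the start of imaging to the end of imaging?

Incubation ends at 17:07 − 336 min = 11:31.
Staining ends at 11:31 + 111 min = 13:22.
Incubation starts at 13:22 − 126 min = 11:16.
Imaging starts at 11:16 + 316 min = 16:32.
From 16:32 to 17:07 is 35 minutes.

35 minutes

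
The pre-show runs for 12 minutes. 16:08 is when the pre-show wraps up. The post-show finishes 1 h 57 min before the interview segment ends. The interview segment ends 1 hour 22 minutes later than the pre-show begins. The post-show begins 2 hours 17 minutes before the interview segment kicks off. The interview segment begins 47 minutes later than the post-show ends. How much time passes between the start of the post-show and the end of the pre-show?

The pre-show starts at 16:08 − 12 min = 15:56.
The interview segment ends at 15:56 + 82 min = 17:18.
The post-show ends at 17:18 − 117 min = 15:21.
The interview segment starts at 15:21 + 47 min = 16:08.
The post-show starts at 16:08 − 137 min = 13:51.
From 13:51 to 16:08 is 2 h 17 min.

2 h 17 min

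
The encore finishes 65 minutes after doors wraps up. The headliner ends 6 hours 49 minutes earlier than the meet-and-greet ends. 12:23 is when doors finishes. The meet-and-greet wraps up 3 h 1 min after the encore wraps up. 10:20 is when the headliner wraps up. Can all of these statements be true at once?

The encore ends at 12:23 + 65 min = 13:28.
The meet-and-greet ends at 13:28 + 181 min = 16:29.
The headliner ends at 16:29 − 409 min = 09:40.
But the headliner is also said to end at 10:20 — a 40-minute conflict.

No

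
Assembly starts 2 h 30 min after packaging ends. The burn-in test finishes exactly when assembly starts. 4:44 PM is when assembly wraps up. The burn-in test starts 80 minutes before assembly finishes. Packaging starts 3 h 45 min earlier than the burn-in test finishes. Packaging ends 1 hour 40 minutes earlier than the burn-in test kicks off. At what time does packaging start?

The burn-in test starts at 4:44 PM − 80 min = 3:24 PM.
Packaging ends at 3:24 PM − 100 min = 1:44 PM.
Assembly starts at 1:44 PM + 150 min = 4:14 PM.
So the burn-in test ends at 4:14 PM.
Packaging starts at 4:14 PM − 225 min = 12:29 PM.

12:29 PM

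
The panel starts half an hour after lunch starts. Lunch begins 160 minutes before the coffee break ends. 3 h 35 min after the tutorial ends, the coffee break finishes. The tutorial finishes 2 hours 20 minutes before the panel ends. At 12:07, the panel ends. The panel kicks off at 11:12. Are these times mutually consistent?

The tutorial ends at 12:07 − 140 min = 09:47.
The coffee break ends at 09:47 + 215 min = 13:22.
Lunch starts at 13:22 − 160 min = 10:42.
The panel starts at 10:42 + 30 min = 11:12.
That matches the stated 11:12, so the schedule is consistent.

Yes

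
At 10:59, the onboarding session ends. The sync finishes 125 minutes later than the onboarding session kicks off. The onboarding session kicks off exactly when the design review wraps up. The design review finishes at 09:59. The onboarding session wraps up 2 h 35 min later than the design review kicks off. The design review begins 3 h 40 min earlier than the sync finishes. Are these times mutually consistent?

The onboarding session starts at 09:59.
The sync ends at 09:59 + 125 min = 12:04.
The design review starts at 12:04 − 220 min = 08:24.
The onboarding session ends at 08:24 + 155 min = 10:59.
That matches the stated 10:59, so the schedule is consistent.

Yes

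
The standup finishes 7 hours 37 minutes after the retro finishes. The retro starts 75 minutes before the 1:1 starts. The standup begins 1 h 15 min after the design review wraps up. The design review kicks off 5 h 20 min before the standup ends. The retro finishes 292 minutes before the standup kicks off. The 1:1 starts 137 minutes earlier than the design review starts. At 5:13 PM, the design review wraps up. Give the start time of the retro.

12:21 PM

The standup starts at 5:13 PM + 75 min = 6:28 PM.
The retro ends at 6:28 PM − 292 min = 1:36 PM.
The standup ends at 1:36 PM + 457 min = 9:13 PM.
The design review starts at 9:13 PM − 320 min = 3:53 PM.
The 1:1 starts at 3:53 PM − 137 min = 1:36 PM.
The retro starts at 1:36 PM − 75 min = 12:21 PM.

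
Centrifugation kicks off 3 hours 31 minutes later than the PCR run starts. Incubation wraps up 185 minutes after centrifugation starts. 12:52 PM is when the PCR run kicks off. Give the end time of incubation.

7:28 PM

Centrifugation starts at 12:52 PM + 211 min = 4:23 PM.
Incubation ends at 4:23 PM + 185 min = 7:28 PM.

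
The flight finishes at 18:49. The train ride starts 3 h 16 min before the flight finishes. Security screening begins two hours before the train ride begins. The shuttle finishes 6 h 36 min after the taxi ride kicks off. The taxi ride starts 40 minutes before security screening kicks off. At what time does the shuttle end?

The train ride starts at 18:49 − 196 min = 15:33.
Security screening starts at 15:33 − 120 min = 13:33.
The taxi ride starts at 13:33 − 40 min = 12:53.
The shuttle ends at 12:53 + 396 min = 19:29.

19:29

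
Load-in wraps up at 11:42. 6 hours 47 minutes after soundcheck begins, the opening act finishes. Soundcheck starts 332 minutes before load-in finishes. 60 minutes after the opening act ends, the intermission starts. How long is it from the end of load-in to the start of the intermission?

2 hours 15 minutes

Soundcheck starts at 11:42 − 332 min = 06:10.
The opening act ends at 06:10 + 407 min = 12:57.
The intermission starts at 12:57 + 60 min = 13:57.
From 11:42 to 13:57 is 2 hours 15 minutes.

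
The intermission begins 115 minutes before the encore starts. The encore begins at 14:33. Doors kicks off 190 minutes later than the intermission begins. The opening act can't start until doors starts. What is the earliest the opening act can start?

The intermission starts at 14:33 − 115 min = 12:38.
Doors starts at 12:38 + 190 min = 15:48.
The opening act is bounded by doors, so the earliest it can start is 15:48.

15:48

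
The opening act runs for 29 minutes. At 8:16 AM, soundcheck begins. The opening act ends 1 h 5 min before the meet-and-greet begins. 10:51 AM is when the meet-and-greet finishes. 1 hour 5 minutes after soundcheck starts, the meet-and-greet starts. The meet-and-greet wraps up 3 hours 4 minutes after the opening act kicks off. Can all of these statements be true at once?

The meet-and-greet starts at 8:16 AM + 65 min = 9:21 AM.
The opening act ends at 9:21 AM − 65 min = 8:16 AM.
The opening act starts at 8:16 AM − 29 min = 7:47 AM.
The meet-and-greet ends at 7:47 AM + 184 min = 10:51 AM.
That matches the stated 10:51 AM, so the schedule is consistent.

Yes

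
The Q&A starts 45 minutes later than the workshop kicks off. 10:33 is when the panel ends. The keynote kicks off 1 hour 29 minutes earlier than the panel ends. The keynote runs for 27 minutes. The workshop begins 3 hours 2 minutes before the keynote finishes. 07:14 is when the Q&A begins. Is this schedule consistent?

The keynote starts at 10:33 − 89 min = 09:04.
The keynote ends at 09:04 + 27 min = 09:31.
The workshop starts at 09:31 − 182 min = 06:29.
The Q&A starts at 06:29 + 45 min = 07:14.
That matches the stated 07:14, so the schedule is consistent.

Yes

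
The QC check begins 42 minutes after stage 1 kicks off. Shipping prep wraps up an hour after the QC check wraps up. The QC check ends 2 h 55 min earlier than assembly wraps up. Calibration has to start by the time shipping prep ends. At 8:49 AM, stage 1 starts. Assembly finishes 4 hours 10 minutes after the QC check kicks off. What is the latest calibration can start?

The QC check starts at 8:49 AM + 42 min = 9:31 AM.
Assembly ends at 9:31 AM + 250 min = 1:41 PM.
The QC check ends at 1:41 PM − 175 min = 10:46 AM.
Shipping prep ends at 10:46 AM + 60 min = 11:46 AM.
Calibration is bounded by shipping prep, so the latest it can start is 11:46 AM.

11:46 AM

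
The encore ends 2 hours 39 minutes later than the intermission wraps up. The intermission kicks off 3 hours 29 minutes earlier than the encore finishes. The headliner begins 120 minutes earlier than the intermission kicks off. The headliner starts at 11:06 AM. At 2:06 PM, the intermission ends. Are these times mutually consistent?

The encore ends at 2:06 PM + 159 min = 4:45 PM.
The intermission starts at 4:45 PM − 209 min = 1:16 PM.
The headliner starts at 1:16 PM − 120 min = 11:16 AM.
But the headliner is also said to start at 11:06 AM — a 10-minute conflict.

No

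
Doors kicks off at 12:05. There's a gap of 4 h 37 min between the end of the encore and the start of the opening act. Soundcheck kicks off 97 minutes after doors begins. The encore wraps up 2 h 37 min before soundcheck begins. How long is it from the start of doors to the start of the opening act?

Soundcheck starts at 12:05 + 97 min = 13:42.
The encore ends at 13:42 − 157 min = 11:05.
The opening act starts at 11:05 + 277 min = 15:42.
From 12:05 to 15:42 is 3 h 37 min.

3 h 37 min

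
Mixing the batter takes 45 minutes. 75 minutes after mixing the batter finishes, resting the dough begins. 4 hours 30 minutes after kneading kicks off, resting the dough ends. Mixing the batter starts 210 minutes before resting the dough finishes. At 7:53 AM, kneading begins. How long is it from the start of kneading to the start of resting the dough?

3 hours

Resting the dough ends at 7:53 AM + 270 min = 12:23 PM.
Mixing the batter starts at 12:23 PM − 210 min = 8:53 AM.
Mixing the batter ends at 8:53 AM + 45 min = 9:38 AM.
Resting the dough starts at 9:38 AM + 75 min = 10:53 AM.
From 7:53 AM to 10:53 AM is 3 hours.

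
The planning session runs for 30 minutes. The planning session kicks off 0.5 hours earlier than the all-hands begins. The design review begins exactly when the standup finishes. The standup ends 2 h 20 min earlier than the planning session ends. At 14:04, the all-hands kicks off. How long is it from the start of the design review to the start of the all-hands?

The planning session starts at 14:04 − 30 min = 13:34.
The planning session ends at 13:34 + 30 min = 14:04.
The standup ends at 14:04 − 140 min = 11:44.
So the design review starts at 11:44.
From 11:44 to 14:04 is 2 hours 20 minutes.

2 hours 20 minutes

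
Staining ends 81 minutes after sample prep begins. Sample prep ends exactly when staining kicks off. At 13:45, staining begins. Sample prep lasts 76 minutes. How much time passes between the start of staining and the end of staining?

Sample prep ends at 13:45.
Sample prep starts at 13:45 − 76 min = 12:29.
Staining ends at 12:29 + 81 min = 13:50.
From 13:45 to 13:50 is 5 minutes.

5 minutes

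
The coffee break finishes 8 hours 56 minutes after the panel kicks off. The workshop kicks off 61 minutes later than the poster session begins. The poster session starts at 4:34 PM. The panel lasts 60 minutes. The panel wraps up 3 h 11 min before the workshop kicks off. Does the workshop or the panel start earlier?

The workshop starts at 4:34 PM + 61 min = 5:35 PM.
The panel ends at 5:35 PM − 191 min = 2:24 PM.
The panel starts at 2:24 PM − 60 min = 1:24 PM.
The workshop starts at 5:35 PM and the panel starts at 1:24 PM, so the panel is first.

the panel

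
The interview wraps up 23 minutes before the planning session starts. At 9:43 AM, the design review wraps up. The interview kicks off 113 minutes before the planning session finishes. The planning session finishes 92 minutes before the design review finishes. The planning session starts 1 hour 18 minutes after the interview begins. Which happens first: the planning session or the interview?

the interview

The planning session ends at 9:43 AM − 92 min = 8:11 AM.
The interview starts at 8:11 AM − 113 min = 6:18 AM.
The planning session starts at 6:18 AM + 78 min = 7:36 AM.
The planning session starts at 7:36 AM and the interview starts at 6:18 AM, so the interview is first.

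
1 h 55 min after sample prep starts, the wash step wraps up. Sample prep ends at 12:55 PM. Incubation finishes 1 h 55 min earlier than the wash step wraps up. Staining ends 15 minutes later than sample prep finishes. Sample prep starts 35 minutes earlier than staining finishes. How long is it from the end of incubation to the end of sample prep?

Staining ends at 12:55 PM + 15 min = 1:10 PM.
Sample prep starts at 1:10 PM − 35 min = 12:35 PM.
The wash step ends at 12:35 PM + 115 min = 2:30 PM.
Incubation ends at 2:30 PM − 115 min = 12:35 PM.
From 12:35 PM to 12:55 PM is 20 minutes.

20 minutes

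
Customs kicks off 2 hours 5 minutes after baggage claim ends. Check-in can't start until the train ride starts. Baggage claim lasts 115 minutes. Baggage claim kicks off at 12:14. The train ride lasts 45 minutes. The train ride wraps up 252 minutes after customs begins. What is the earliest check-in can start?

19:41

Baggage claim ends at 12:14 + 115 min = 14:09.
Customs starts at 14:09 + 125 min = 16:14.
The train ride ends at 16:14 + 252 min = 20:26.
The train ride starts at 20:26 − 45 min = 19:41.
Check-in is bounded by the train ride, so the earliest it can start is 19:41.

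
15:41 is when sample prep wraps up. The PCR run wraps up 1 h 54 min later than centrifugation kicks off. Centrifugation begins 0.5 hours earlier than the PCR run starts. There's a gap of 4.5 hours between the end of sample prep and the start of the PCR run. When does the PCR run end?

The PCR run starts at 15:41 + 270 min = 20:11.
Centrifugation starts at 20:11 − 30 min = 19:41.
The PCR run ends at 19:41 + 114 min = 21:35.

21:35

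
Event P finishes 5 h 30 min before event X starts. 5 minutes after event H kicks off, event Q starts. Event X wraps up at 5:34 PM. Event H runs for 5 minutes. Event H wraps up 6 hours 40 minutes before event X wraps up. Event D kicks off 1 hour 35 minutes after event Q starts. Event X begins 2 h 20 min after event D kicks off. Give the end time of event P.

9:19 AM

Event H ends at 5:34 PM − 400 min = 10:54 AM.
Event H starts at 10:54 AM − 5 min = 10:49 AM.
Event Q starts at 10:49 AM + 5 min = 10:54 AM.
Event D starts at 10:54 AM + 95 min = 12:29 PM.
Event X starts at 12:29 PM + 140 min = 2:49 PM.
Event P ends at 2:49 PM − 330 min = 9:19 AM.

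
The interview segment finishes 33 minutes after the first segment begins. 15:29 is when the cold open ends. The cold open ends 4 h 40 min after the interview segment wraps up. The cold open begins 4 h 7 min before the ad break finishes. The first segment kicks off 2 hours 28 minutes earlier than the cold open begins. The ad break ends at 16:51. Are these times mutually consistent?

Yes

The cold open starts at 16:51 − 247 min = 12:44.
The first segment starts at 12:44 − 148 min = 10:16.
The interview segment ends at 10:16 + 33 min = 10:49.
The cold open ends at 10:49 + 280 min = 15:29.
That matches the stated 15:29, so the schedule is consistent.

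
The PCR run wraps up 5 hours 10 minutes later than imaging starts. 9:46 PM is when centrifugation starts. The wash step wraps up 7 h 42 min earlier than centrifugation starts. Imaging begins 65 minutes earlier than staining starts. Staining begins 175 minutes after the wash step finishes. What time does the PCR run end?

9:04 PM

The wash step ends at 9:46 PM − 462 min = 2:04 PM.
Staining starts at 2:04 PM + 175 min = 4:59 PM.
Imaging starts at 4:59 PM − 65 min = 3:54 PM.
The PCR run ends at 3:54 PM + 310 min = 9:04 PM.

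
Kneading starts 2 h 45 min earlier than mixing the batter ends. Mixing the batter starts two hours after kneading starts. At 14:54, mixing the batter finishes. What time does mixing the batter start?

Kneading starts at 14:54 − 165 min = 12:09.
Mixing the batter starts at 12:09 + 120 min = 14:09.

14:09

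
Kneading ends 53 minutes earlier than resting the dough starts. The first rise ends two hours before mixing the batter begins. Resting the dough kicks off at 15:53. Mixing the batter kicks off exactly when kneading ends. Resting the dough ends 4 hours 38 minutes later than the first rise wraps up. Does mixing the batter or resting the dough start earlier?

mixing the batter

Kneading ends at 15:53 − 53 min = 15:00.
So mixing the batter starts at 15:00.
Mixing the batter starts at 15:00 and resting the dough starts at 15:53, so mixing the batter is first.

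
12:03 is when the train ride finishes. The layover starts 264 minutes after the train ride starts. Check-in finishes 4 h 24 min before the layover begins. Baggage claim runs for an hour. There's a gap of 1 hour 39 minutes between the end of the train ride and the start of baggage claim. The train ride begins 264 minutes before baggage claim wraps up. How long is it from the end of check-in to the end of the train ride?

105 minutes

Baggage claim starts at 12:03 + 99 min = 13:42.
Baggage claim ends at 13:42 + 60 min = 14:42.
The train ride starts at 14:42 − 264 min = 10:18.
The layover starts at 10:18 + 264 min = 14:42.
Check-in ends at 14:42 − 264 min = 10:18.
From 10:18 to 12:03 is 105 minutes.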